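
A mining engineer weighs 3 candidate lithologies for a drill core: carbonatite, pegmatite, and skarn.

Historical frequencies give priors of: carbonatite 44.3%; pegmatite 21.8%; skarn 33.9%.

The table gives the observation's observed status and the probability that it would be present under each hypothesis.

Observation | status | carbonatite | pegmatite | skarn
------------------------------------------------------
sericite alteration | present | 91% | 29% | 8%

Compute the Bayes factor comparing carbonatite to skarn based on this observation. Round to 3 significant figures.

11.4

Likelihood of this observation under each hypothesis:
  carbonatite: 0.91
  skarn: 0.08
Bayes factor = 0.91 / 0.08 ≈ 11.4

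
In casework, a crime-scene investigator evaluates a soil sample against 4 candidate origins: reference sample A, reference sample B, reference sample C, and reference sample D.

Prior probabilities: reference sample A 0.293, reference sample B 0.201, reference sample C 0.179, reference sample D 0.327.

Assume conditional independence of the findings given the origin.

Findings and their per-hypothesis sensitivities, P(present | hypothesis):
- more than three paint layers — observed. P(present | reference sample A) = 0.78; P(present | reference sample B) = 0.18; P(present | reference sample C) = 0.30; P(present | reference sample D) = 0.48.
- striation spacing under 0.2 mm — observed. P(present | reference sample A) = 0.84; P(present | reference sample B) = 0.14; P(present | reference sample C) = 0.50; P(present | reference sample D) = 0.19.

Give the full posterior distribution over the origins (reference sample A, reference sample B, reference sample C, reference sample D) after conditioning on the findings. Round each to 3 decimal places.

0.757, 0.020, 0.106, 0.118

By Bayes' rule with conditional independence, the unnormalized weight for each hypothesis is prior × ∏ likelihoods:
  reference sample A: 0.293 × 0.78 × 0.84 = 0.19197
  reference sample B: 0.201 × 0.18 × 0.14 = 0.0050652
  reference sample C: 0.179 × 0.30 × 0.50 = 0.02685
  reference sample D: 0.327 × 0.48 × 0.19 = 0.029822
Marginal likelihood of the evidence = 0.25371.
P(reference sample A | evidence) = 0.19197 / 0.25371 ≈ 0.757
P(reference sample B | evidence) = 0.0050652 / 0.25371 ≈ 0.020
P(reference sample C | evidence) = 0.02685 / 0.25371 ≈ 0.106
P(reference sample D | evidence) = 0.029822 / 0.25371 ≈ 0.118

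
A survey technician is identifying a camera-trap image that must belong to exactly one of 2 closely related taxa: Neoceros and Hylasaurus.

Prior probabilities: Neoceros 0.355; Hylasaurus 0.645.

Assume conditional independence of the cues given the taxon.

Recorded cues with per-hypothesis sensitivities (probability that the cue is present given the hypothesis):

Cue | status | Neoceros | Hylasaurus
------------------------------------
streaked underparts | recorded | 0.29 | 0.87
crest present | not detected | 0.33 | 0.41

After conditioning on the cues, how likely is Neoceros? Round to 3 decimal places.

0.172

Multiply each prior by the joint likelihood of the cue pattern (using 1 − P(present | H) for each absent cue):
  Neoceros: 0.355 × 0.29 × (1 − 0.33) = 0.068976
  Hylasaurus: 0.645 × 0.87 × (1 − 0.41) = 0.33108
Normalizing constant Z = 0.068976 + 0.33108 = 0.40006.
P(Neoceros | evidence) = 0.068976 / 0.40006 ≈ 0.172.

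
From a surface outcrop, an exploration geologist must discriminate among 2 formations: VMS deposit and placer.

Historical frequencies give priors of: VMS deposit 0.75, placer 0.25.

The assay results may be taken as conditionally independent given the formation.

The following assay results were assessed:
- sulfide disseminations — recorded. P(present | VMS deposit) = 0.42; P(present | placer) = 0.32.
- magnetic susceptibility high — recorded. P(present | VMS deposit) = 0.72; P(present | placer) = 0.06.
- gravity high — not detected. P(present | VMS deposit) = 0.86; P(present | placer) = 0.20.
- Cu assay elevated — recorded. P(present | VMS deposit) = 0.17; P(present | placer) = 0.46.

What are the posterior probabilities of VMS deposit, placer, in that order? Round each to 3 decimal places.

0.753, 0.247

By Bayes' rule with conditional independence, the unnormalized weight for each hypothesis is prior × ∏ likelihoods (using 1 − P(present | H) for each absent assay result):
  VMS deposit: 0.75 × 0.42 × 0.72 × (1 − 0.86) × 0.17 = 0.0053978
  placer: 0.25 × 0.32 × 0.06 × (1 − 0.20) × 0.46 = 0.0017664
Marginal likelihood of the evidence = 0.0071642.
P(VMS deposit | evidence) = 0.0053978 / 0.0071642 ≈ 0.753
P(placer | evidence) = 0.0017664 / 0.0071642 ≈ 0.247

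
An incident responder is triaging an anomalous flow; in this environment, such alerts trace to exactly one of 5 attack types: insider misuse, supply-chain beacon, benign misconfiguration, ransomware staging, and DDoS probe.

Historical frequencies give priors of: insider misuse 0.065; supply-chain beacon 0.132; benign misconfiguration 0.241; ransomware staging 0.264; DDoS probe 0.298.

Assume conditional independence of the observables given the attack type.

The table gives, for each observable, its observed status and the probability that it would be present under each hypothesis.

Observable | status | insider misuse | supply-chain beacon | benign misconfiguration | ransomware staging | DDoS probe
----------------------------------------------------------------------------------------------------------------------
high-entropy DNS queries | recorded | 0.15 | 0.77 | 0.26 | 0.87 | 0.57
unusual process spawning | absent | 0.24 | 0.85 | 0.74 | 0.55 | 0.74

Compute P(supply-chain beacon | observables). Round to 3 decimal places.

By Bayes' rule with conditional independence, the unnormalized weight for each hypothesis is prior × ∏ likelihoods (using 1 − P(present | H) for each absent observable):
  insider misuse: 0.065 × 0.15 × (1 − 0.24) = 0.00741
  supply-chain beacon: 0.132 × 0.77 × (1 − 0.85) = 0.015246
  benign misconfiguration: 0.241 × 0.26 × (1 − 0.74) = 0.016292
  ransomware staging: 0.264 × 0.87 × (1 − 0.55) = 0.10336
  DDoS probe: 0.298 × 0.57 × (1 − 0.74) = 0.044164
Marginal likelihood of the evidence = 0.18647.
P(supply-chain beacon | evidence) = 0.015246 / 0.18647 ≈ 0.082.

0.082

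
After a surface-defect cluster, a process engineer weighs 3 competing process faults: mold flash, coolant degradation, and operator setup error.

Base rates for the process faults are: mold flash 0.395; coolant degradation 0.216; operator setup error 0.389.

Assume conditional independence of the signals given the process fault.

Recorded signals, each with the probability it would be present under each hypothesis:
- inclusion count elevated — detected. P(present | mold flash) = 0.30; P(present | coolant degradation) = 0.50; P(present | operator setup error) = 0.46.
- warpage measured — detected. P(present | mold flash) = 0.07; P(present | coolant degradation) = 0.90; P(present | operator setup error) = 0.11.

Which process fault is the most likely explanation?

coolant degradation

For each hypothesis, the unnormalized posterior weight is prior × product of the signal likelihoods:
  mold flash: 0.395 × 0.30 × 0.07 = 0.008295
  coolant degradation: 0.216 × 0.50 × 0.90 = 0.0972
  operator setup error: 0.389 × 0.46 × 0.11 = 0.019683
The unnormalized weights sum to 0.12518.
P(mold flash | evidence) ≈ 0.008295 / 0.12518 ≈ 0.066
P(coolant degradation | evidence) ≈ 0.0972 / 0.12518 ≈ 0.776
P(operator setup error | evidence) ≈ 0.019683 / 0.12518 ≈ 0.157
The largest is 0.776, so coolant degradation is most probable.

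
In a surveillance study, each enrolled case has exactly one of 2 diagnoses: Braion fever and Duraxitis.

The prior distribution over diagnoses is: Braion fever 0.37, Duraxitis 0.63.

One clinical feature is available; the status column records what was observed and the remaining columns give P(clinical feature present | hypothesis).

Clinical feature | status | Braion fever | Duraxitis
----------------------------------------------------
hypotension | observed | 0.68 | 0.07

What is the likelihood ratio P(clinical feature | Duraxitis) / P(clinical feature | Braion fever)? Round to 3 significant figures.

Likelihood of this clinical feature under each hypothesis:
  Duraxitis: 0.07
  Braion fever: 0.68
Bayes factor = 0.07 / 0.68 ≈ 0.103

0.103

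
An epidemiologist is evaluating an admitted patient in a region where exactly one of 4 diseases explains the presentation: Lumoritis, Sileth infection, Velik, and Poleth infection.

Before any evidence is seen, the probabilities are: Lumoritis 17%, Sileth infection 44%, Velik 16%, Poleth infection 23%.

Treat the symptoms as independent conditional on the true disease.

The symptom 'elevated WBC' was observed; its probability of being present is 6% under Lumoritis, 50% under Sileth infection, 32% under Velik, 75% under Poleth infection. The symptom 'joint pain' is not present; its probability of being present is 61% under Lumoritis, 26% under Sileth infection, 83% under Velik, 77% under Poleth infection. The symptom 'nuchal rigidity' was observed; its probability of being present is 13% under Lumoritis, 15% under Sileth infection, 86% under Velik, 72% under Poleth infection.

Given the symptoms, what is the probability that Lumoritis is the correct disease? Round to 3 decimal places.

By Bayes' rule with conditional independence, the unnormalized weight for each hypothesis is prior × ∏ likelihoods (using 1 − P(present | H) for each absent symptom):
  Lumoritis: 0.17 × 0.06 × (1 − 0.61) × 0.13 = 0.00051714
  Sileth infection: 0.44 × 0.50 × (1 − 0.26) × 0.15 = 0.02442
  Velik: 0.16 × 0.32 × (1 − 0.83) × 0.86 = 0.0074854
  Poleth infection: 0.23 × 0.75 × (1 − 0.77) × 0.72 = 0.028566
Normalizing constant Z = 0.00051714 + 0.02442 + 0.0074854 + 0.028566 = 0.060989.
P(Lumoritis | evidence) = 0.00051714 / 0.060989 ≈ 0.008.

0.008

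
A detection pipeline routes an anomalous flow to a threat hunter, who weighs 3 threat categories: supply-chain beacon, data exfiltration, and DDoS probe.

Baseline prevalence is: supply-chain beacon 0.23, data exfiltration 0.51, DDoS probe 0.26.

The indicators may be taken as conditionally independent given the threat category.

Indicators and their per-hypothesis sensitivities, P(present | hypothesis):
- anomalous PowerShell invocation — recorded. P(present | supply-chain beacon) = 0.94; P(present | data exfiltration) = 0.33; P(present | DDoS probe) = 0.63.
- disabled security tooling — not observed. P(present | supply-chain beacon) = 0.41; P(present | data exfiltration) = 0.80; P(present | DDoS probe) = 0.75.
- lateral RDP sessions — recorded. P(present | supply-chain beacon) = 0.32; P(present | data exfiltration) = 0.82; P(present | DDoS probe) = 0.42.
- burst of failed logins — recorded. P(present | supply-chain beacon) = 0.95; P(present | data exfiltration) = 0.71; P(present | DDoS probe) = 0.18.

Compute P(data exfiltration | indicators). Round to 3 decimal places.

0.319

For each hypothesis, the unnormalized posterior weight is prior × product of the indicator likelihoods (using 1 − P(present | H) for each absent indicator):
  supply-chain beacon: 0.23 × 0.94 × (1 − 0.41) × 0.32 × 0.95 = 0.038778
  data exfiltration: 0.51 × 0.33 × (1 − 0.80) × 0.82 × 0.71 = 0.019597
  DDoS probe: 0.26 × 0.63 × (1 − 0.75) × 0.42 × 0.18 = 0.0030958
Normalizing constant Z = 0.038778 + 0.019597 + 0.0030958 = 0.06147.
P(data exfiltration | evidence) = 0.019597 / 0.06147 ≈ 0.319.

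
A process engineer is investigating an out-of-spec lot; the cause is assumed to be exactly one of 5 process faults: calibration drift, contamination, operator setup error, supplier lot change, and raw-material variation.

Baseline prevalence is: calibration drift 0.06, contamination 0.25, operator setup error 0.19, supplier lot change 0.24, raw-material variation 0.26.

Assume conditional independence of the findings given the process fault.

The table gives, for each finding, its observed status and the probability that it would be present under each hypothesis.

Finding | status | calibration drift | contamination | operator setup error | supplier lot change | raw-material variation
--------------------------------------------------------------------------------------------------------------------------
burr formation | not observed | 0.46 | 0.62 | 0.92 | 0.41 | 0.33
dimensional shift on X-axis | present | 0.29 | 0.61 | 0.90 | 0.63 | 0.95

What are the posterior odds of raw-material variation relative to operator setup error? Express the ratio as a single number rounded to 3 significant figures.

Posterior odds equal prior odds times the likelihood ratio; only the two competing hypotheses matter (using 1 − P(present | H) for each absent finding).
  raw-material variation: 0.26 × (1 − 0.33) × 0.95 = 0.16549
  operator setup error: 0.19 × (1 − 0.92) × 0.90 = 0.01368
Posterior odds = 0.16549 / 0.01368 ≈ 12.1.

12.1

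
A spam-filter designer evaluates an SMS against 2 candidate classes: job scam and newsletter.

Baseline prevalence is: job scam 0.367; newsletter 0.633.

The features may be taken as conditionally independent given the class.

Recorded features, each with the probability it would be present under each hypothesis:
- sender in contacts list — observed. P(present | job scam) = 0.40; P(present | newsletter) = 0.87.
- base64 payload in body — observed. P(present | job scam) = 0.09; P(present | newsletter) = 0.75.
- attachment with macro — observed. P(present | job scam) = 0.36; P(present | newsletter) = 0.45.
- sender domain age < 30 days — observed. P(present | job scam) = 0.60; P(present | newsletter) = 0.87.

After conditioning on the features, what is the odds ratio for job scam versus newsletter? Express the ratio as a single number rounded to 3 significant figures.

Posterior odds equal prior odds times the likelihood ratio; only the two competing hypotheses matter.
  job scam: 0.367 × 0.40 × 0.09 × 0.36 × 0.60 = 0.0028538
  newsletter: 0.633 × 0.87 × 0.75 × 0.45 × 0.87 = 0.1617
Odds(job scam : newsletter) = 0.0028538 / 0.1617 ≈ 0.0176.

0.0176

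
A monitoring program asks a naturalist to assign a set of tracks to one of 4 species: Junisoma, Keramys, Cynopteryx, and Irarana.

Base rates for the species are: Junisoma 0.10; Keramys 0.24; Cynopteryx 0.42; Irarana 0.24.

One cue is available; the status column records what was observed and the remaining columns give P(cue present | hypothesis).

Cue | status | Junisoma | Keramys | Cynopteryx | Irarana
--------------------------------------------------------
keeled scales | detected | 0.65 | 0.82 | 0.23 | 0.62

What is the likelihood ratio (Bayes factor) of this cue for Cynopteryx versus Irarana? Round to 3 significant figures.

0.371

The Bayes factor is the ratio of the two likelihoods.
  Cynopteryx: 0.23
  Irarana: 0.62
Bayes factor = 0.23 / 0.62 ≈ 0.371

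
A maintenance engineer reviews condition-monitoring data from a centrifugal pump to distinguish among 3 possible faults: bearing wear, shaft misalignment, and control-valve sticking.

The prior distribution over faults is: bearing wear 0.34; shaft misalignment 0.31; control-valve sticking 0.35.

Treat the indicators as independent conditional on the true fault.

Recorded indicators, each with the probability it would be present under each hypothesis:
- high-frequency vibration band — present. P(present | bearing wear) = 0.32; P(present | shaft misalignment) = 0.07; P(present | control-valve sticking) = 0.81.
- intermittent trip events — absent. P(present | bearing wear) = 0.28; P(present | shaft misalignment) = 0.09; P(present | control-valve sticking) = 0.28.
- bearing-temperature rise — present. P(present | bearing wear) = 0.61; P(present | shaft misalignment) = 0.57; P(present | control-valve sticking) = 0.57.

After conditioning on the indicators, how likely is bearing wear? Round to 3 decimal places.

Multiply each prior by the joint likelihood of the indicator pattern (using 1 − P(present | H) for each absent indicator):
  bearing wear: 0.34 × 0.32 × (1 − 0.28) × 0.61 = 0.047785
  shaft misalignment: 0.31 × 0.07 × (1 − 0.09) × 0.57 = 0.011256
  control-valve sticking: 0.35 × 0.81 × (1 − 0.28) × 0.57 = 0.11635
Marginal likelihood of the evidence = 0.17539.
P(bearing wear | evidence) = 0.047785 / 0.17539 ≈ 0.272.

0.272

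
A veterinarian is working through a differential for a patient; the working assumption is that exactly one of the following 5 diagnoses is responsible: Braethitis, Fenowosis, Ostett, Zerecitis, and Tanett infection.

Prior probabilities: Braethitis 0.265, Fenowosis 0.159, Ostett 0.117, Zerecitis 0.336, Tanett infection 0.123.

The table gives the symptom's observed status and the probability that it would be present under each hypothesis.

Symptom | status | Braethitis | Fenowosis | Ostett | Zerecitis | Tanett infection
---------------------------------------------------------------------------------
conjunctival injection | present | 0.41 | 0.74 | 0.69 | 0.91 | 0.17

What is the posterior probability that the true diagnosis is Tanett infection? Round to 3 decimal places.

For each hypothesis, the unnormalized posterior weight is prior × likelihood:
  Braethitis: 0.265 × 0.41 = 0.10865
  Fenowosis: 0.159 × 0.74 = 0.11766
  Ostett: 0.117 × 0.69 = 0.08073
  Zerecitis: 0.336 × 0.91 = 0.30576
  Tanett infection: 0.123 × 0.17 = 0.02091
Normalizing constant Z = 0.10865 + 0.11766 + 0.08073 + 0.30576 + 0.02091 = 0.63371.
P(Tanett infection | evidence) = 0.02091 / 0.63371 ≈ 0.033.

0.033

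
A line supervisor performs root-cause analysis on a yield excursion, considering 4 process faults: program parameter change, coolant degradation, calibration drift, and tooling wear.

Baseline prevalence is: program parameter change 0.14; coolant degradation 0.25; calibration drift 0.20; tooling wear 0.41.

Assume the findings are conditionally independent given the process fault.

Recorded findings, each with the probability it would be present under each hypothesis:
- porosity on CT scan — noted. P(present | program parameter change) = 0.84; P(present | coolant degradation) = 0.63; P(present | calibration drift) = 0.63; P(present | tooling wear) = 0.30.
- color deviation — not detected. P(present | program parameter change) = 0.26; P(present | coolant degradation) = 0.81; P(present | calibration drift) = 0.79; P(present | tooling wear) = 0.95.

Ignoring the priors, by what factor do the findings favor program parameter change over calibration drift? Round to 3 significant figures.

The Bayes factor is the ratio of the joint likelihoods of the evidence pattern under the two hypotheses (using 1 − P(present | H) for each absent finding).
  program parameter change: 0.84 × (1 − 0.26) = 0.6216
  calibration drift: 0.63 × (1 − 0.79) = 0.1323
Bayes factor = 0.6216 / 0.1323 ≈ 4.70

4.70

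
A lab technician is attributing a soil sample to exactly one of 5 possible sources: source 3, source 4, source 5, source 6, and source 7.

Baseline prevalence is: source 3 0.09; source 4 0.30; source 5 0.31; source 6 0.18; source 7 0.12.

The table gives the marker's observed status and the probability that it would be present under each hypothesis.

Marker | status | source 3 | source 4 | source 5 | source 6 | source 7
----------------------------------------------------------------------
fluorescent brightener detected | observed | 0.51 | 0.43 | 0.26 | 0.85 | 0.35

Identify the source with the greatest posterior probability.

source 6

For each hypothesis, the unnormalized posterior weight is prior × likelihood:
  source 3: 0.09 × 0.51 = 0.0459
  source 4: 0.30 × 0.43 = 0.129
  source 5: 0.31 × 0.26 = 0.0806
  source 6: 0.18 × 0.85 = 0.153
  source 7: 0.12 × 0.35 = 0.042
Normalizing constant Z = 0.0459 + 0.129 + 0.0806 + 0.153 + 0.042 = 0.4505.
P(source 3 | evidence) ≈ 0.0459 / 0.4505 ≈ 0.102
P(source 4 | evidence) ≈ 0.129 / 0.4505 ≈ 0.286
P(source 5 | evidence) ≈ 0.0806 / 0.4505 ≈ 0.179
P(source 6 | evidence) ≈ 0.153 / 0.4505 ≈ 0.340
P(source 7 | evidence) ≈ 0.042 / 0.4505 ≈ 0.093
The largest is 0.340, so source 6 is most probable.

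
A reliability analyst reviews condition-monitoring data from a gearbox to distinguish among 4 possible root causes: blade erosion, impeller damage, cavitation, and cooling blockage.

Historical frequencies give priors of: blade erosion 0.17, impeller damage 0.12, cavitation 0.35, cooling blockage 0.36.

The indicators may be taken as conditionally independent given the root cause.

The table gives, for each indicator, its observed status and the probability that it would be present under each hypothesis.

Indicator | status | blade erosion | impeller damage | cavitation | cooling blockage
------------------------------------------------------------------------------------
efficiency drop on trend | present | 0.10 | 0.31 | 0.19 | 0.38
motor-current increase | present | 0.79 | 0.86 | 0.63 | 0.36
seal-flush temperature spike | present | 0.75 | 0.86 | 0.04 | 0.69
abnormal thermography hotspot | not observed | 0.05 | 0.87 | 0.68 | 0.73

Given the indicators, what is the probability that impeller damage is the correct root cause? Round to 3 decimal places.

Multiply each prior by the joint likelihood of the indicator pattern (using 1 − P(present | H) for each absent indicator):
  blade erosion: 0.17 × 0.10 × 0.79 × 0.75 × (1 − 0.05) = 0.0095689
  impeller damage: 0.12 × 0.31 × 0.86 × 0.86 × (1 − 0.87) = 0.0035767
  cavitation: 0.35 × 0.19 × 0.63 × 0.04 × (1 − 0.68) = 0.00053626
  cooling blockage: 0.36 × 0.38 × 0.36 × 0.69 × (1 − 0.73) = 0.0091749
The unnormalized weights sum to 0.022857.
P(impeller damage | evidence) = 0.0035767 / 0.022857 ≈ 0.156.

0.156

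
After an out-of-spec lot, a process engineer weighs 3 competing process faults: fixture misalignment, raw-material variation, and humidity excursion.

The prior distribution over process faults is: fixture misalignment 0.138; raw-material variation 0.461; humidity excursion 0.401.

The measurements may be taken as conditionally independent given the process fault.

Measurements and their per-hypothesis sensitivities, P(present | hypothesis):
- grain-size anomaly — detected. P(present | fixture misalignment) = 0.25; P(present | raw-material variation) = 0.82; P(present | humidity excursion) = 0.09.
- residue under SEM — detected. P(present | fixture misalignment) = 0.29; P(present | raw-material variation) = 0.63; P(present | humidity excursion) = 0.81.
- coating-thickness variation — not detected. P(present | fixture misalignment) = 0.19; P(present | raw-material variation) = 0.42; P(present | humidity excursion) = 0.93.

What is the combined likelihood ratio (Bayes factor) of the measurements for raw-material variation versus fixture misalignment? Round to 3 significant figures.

5.10

Take the product of per-measurement likelihoods under each hypothesis (using 1 − P(present | H) for each absent measurement), then divide.
  raw-material variation: 0.82 × 0.63 × (1 − 0.42) = 0.29963
  fixture misalignment: 0.25 × 0.29 × (1 − 0.19) = 0.058725
Bayes factor = 0.29963 / 0.058725 ≈ 5.10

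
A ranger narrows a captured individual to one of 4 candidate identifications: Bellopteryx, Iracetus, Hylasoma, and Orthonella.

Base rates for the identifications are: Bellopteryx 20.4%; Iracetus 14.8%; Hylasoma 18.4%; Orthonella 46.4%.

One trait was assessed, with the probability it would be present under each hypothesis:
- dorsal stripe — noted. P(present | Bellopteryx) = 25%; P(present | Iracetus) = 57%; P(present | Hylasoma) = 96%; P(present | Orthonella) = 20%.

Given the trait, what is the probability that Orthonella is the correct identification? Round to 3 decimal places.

0.229

Multiply each prior by the likelihood of the trait:
  Bellopteryx: 0.204 × 0.25 = 0.051
  Iracetus: 0.148 × 0.57 = 0.08436
  Hylasoma: 0.184 × 0.96 = 0.17664
  Orthonella: 0.464 × 0.20 = 0.0928
Marginal likelihood of the evidence = 0.4048.
P(Orthonella | evidence) = 0.0928 / 0.4048 ≈ 0.229.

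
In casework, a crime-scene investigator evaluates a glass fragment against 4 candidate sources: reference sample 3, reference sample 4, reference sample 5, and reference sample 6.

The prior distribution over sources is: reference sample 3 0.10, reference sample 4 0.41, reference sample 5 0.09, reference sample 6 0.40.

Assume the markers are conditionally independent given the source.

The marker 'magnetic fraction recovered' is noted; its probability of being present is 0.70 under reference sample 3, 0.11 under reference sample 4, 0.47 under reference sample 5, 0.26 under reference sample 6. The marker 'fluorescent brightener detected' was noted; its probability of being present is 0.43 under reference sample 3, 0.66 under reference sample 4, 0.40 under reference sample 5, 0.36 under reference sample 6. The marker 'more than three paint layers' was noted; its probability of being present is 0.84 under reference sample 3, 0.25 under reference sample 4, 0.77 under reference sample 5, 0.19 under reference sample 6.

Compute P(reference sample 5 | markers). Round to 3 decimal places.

0.246

Multiply each prior by the joint likelihood of the marker pattern:
  reference sample 3: 0.10 × 0.70 × 0.43 × 0.84 = 0.025284
  reference sample 4: 0.41 × 0.11 × 0.66 × 0.25 = 0.0074415
  reference sample 5: 0.09 × 0.47 × 0.40 × 0.77 = 0.013028
  reference sample 6: 0.40 × 0.26 × 0.36 × 0.19 = 0.0071136
Marginal likelihood of the evidence = 0.052867.
P(reference sample 5 | evidence) = 0.013028 / 0.052867 ≈ 0.246.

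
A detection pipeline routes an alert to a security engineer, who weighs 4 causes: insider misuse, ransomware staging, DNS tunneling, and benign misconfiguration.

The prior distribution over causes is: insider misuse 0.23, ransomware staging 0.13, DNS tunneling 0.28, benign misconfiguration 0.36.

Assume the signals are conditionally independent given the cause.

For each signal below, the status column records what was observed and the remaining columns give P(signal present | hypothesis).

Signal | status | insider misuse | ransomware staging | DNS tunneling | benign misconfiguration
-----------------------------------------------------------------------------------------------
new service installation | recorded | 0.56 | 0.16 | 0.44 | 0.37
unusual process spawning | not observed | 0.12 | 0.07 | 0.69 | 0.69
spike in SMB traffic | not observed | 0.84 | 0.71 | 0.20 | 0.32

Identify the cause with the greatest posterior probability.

DNS tunneling

By Bayes' rule with conditional independence, the unnormalized weight for each hypothesis is prior × ∏ likelihoods (using 1 − P(present | H) for each absent signal):
  insider misuse: 0.23 × 0.56 × (1 − 0.12) × (1 − 0.84) = 0.018135
  ransomware staging: 0.13 × 0.16 × (1 − 0.07) × (1 − 0.71) = 0.0056098
  DNS tunneling: 0.28 × 0.44 × (1 − 0.69) × (1 − 0.20) = 0.030554
  benign misconfiguration: 0.36 × 0.37 × (1 − 0.69) × (1 − 0.32) = 0.028079
Normalizing constant Z = 0.018135 + 0.0056098 + 0.030554 + 0.028079 = 0.082377.
P(insider misuse | evidence) ≈ 0.018135 / 0.082377 ≈ 0.220
P(ransomware staging | evidence) ≈ 0.0056098 / 0.082377 ≈ 0.068
P(DNS tunneling | evidence) ≈ 0.030554 / 0.082377 ≈ 0.371
P(benign misconfiguration | evidence) ≈ 0.028079 / 0.082377 ≈ 0.341
The largest is 0.371, so DNS tunneling is most probable.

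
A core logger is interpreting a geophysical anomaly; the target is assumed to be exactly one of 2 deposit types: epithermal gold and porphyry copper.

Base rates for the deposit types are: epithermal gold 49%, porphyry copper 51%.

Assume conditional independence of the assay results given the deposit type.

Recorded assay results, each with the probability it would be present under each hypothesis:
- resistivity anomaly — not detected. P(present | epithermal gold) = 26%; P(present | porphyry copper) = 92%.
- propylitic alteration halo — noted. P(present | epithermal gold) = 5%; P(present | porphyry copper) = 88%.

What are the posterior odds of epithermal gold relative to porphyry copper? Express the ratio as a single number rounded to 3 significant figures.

0.505

Posterior odds equal prior odds times the likelihood ratio; only the two competing hypotheses matter (using 1 − P(present | H) for each absent assay result).
  epithermal gold: 0.49 × (1 − 0.26) × 0.05 = 0.01813
  porphyry copper: 0.51 × (1 − 0.92) × 0.88 = 0.035904
Posterior odds = 0.01813 / 0.035904 ≈ 0.505.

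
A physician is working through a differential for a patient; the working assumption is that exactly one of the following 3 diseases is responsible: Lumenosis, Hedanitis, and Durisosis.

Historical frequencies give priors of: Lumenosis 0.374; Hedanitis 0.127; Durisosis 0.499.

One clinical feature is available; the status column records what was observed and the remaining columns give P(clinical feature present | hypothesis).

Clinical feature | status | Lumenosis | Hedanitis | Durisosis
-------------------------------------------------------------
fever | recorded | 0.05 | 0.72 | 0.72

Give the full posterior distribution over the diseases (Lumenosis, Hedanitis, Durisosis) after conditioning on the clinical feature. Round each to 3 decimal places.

For each hypothesis, the unnormalized posterior weight is prior × likelihood:
  Lumenosis: 0.374 × 0.05 = 0.0187
  Hedanitis: 0.127 × 0.72 = 0.09144
  Durisosis: 0.499 × 0.72 = 0.35928
The unnormalized weights sum to 0.46942.
P(Lumenosis | evidence) = 0.0187 / 0.46942 ≈ 0.040
P(Hedanitis | evidence) = 0.09144 / 0.46942 ≈ 0.195
P(Durisosis | evidence) = 0.35928 / 0.46942 ≈ 0.765

0.040, 0.195, 0.765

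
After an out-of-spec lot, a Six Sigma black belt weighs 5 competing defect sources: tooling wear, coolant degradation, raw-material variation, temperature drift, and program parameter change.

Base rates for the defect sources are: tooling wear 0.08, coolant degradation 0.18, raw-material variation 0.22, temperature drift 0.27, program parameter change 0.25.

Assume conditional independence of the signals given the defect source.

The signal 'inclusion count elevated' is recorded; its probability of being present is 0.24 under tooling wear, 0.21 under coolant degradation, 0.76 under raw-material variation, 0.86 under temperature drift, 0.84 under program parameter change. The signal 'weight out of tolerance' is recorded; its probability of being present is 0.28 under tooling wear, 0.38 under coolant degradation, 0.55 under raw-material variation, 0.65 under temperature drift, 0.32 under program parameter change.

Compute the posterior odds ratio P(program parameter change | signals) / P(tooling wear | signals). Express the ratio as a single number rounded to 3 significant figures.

Posterior odds equal prior odds times the likelihood ratio; only the two competing hypotheses matter.
  program parameter change: 0.25 × 0.84 × 0.32 = 0.0672
  tooling wear: 0.08 × 0.24 × 0.28 = 0.005376
Posterior odds = 0.0672 / 0.005376 ≈ 12.5.

12.5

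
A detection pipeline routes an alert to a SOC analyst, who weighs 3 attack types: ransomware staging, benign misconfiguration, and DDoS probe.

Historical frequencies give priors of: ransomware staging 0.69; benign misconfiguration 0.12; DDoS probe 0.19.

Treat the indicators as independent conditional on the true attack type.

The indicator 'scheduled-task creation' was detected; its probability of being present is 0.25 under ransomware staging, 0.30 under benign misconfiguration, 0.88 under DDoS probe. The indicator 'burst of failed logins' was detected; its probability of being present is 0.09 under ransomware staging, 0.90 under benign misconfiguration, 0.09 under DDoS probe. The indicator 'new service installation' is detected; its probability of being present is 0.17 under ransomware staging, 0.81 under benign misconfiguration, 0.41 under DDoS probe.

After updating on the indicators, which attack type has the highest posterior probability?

benign misconfiguration

Multiply each prior by the joint likelihood of the indicator pattern:
  ransomware staging: 0.69 × 0.25 × 0.09 × 0.17 = 0.0026393
  benign misconfiguration: 0.12 × 0.30 × 0.90 × 0.81 = 0.026244
  DDoS probe: 0.19 × 0.88 × 0.09 × 0.41 = 0.0061697
The unnormalized weights sum to 0.035053.
P(ransomware staging | evidence) ≈ 0.0026393 / 0.035053 ≈ 0.075
P(benign misconfiguration | evidence) ≈ 0.026244 / 0.035053 ≈ 0.749
P(DDoS probe | evidence) ≈ 0.0061697 / 0.035053 ≈ 0.176
The largest is 0.749, so benign misconfiguration is most probable.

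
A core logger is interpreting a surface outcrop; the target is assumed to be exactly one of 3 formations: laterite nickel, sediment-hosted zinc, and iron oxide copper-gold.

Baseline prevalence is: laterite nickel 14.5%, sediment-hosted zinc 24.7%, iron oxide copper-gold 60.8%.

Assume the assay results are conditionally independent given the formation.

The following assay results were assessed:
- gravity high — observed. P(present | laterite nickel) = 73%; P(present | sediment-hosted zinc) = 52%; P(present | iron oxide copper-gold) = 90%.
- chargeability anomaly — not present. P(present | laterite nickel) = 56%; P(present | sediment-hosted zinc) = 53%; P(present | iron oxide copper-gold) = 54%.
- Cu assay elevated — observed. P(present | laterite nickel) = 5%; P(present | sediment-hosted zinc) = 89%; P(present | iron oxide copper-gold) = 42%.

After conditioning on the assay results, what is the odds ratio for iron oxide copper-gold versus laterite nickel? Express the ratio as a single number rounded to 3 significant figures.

45.4

Posterior odds equal prior odds times the likelihood ratio; only the two competing hypotheses matter (using 1 − P(present | H) for each absent assay result).
  iron oxide copper-gold: 0.608 × 0.90 × (1 − 0.54) × 0.42 = 0.10572
  laterite nickel: 0.145 × 0.73 × (1 − 0.56) × 0.05 = 0.0023287
Odds(iron oxide copper-gold : laterite nickel) = 0.10572 / 0.0023287 ≈ 45.4.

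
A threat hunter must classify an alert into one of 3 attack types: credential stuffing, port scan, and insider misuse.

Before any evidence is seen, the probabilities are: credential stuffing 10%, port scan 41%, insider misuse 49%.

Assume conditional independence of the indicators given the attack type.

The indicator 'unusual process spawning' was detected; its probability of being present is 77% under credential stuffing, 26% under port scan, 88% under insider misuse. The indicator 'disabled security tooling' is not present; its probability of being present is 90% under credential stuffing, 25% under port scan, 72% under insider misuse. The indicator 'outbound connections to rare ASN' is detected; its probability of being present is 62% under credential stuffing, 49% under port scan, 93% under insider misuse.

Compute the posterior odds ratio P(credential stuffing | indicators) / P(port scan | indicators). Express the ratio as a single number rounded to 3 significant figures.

0.122

Unnormalized posterior weight (prior times the indicator likelihoods) for each of the two hypotheses (using 1 − P(present | H) for each absent indicator):
  credential stuffing: 0.10 × 0.77 × (1 − 0.90) × 0.62 = 0.004774
  port scan: 0.41 × 0.26 × (1 − 0.25) × 0.49 = 0.039175
Odds(credential stuffing : port scan) = 0.004774 / 0.039175 ≈ 0.122.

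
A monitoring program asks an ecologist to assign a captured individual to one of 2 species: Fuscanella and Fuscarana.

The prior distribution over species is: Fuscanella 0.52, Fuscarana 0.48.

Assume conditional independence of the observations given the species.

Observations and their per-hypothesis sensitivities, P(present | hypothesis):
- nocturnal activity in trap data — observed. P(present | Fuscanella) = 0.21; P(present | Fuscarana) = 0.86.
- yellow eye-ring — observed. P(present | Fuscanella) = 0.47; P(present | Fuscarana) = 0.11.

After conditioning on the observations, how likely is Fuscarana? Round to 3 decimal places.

Multiply each prior by the joint likelihood of the evidence pattern:
  Fuscanella: 0.52 × 0.21 × 0.47 = 0.051324
  Fuscarana: 0.48 × 0.86 × 0.11 = 0.045408
The unnormalized weights sum to 0.096732.
P(Fuscarana | evidence) = 0.045408 / 0.096732 ≈ 0.469.

0.469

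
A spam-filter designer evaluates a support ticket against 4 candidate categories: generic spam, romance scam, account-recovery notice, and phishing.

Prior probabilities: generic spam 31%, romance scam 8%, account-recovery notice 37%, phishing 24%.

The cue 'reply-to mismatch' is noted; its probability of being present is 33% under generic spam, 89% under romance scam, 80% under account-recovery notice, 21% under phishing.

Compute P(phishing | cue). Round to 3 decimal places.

0.097

By Bayes' rule, the unnormalized weight for each hypothesis is prior × likelihood:
  generic spam: 0.31 × 0.33 = 0.1023
  romance scam: 0.08 × 0.89 = 0.0712
  account-recovery notice: 0.37 × 0.80 = 0.296
  phishing: 0.24 × 0.21 = 0.0504
Marginal likelihood of the evidence = 0.5199.
P(phishing | evidence) = 0.0504 / 0.5199 ≈ 0.097.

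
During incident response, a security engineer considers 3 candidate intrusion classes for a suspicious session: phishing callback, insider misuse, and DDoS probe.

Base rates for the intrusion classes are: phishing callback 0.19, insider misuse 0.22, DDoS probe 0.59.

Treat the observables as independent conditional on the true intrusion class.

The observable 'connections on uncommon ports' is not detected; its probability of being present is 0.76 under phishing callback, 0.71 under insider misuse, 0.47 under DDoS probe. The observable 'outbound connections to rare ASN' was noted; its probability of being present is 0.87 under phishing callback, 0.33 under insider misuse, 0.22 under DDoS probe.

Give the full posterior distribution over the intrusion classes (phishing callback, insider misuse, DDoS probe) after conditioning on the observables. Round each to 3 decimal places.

0.306, 0.163, 0.531

By Bayes' rule with conditional independence, the unnormalized weight for each hypothesis is prior × ∏ likelihoods (using 1 − P(present | H) for each absent observable):
  phishing callback: 0.19 × (1 − 0.76) × 0.87 = 0.039672
  insider misuse: 0.22 × (1 − 0.71) × 0.33 = 0.021054
  DDoS probe: 0.59 × (1 − 0.47) × 0.22 = 0.068794
Marginal likelihood of the evidence = 0.12952.
P(phishing callback | evidence) = 0.039672 / 0.12952 ≈ 0.306
P(insider misuse | evidence) = 0.021054 / 0.12952 ≈ 0.163
P(DDoS probe | evidence) = 0.068794 / 0.12952 ≈ 0.531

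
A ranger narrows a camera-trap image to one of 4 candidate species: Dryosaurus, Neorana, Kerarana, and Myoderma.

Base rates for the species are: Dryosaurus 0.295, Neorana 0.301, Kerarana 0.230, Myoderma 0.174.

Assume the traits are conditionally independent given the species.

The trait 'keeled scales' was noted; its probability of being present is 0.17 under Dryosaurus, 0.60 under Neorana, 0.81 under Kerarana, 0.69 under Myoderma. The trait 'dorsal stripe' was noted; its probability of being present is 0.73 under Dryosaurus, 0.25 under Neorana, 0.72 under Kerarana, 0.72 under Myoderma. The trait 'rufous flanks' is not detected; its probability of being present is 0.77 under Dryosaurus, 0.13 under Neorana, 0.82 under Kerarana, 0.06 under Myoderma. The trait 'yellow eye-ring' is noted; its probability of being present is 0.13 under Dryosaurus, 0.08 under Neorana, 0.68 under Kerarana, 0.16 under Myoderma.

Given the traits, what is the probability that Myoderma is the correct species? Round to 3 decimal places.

0.386

By Bayes' rule with conditional independence, the unnormalized weight for each hypothesis is prior × ∏ likelihoods (using 1 − P(present | H) for each absent trait):
  Dryosaurus: 0.295 × 0.17 × 0.73 × (1 − 0.77) × 0.13 = 0.0010946
  Neorana: 0.301 × 0.60 × 0.25 × (1 − 0.13) × 0.08 = 0.0031424
  Kerarana: 0.230 × 0.81 × 0.72 × (1 − 0.82) × 0.68 = 0.016418
  Myoderma: 0.174 × 0.69 × 0.72 × (1 − 0.06) × 0.16 = 0.013001
Normalizing constant Z = 0.0010946 + 0.0031424 + 0.016418 + 0.013001 = 0.033656.
P(Myoderma | evidence) = 0.013001 / 0.033656 ≈ 0.386.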